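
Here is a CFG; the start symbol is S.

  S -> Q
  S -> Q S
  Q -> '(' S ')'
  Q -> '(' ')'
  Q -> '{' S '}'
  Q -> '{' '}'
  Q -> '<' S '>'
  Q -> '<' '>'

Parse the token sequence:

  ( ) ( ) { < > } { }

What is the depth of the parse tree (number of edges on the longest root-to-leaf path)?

6

[S [Q ( )] [S [Q ( )] [S [Q { [S [Q < >]] }] [S [Q { }]]]]]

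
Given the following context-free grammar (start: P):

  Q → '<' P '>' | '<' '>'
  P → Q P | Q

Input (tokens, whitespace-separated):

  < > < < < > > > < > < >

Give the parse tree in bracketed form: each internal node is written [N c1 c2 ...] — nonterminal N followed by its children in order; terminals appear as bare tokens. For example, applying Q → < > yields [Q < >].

[P [Q < >] [P [Q < [P [Q < [P [Q < >]] >]] >] [P [Q < >] [P [Q < >]]]]]

P
Q P
< > P
< > Q P
< > < P > P
< > < Q > P
< > < < P > > P
< > < < Q > > P
< > < < < > > > P
< > < < < > > > Q P
< > < < < > > > < > P
< > < < < > > > < > Q
< > < < < > > > < > < >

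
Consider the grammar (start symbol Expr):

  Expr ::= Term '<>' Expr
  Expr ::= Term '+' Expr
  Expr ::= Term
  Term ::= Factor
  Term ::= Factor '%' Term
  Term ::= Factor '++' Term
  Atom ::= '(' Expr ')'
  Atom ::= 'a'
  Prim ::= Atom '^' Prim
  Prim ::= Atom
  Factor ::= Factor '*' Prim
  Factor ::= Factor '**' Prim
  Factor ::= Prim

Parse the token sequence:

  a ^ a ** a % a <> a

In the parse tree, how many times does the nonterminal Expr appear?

[Expr [Term [Factor [Factor [Prim [Atom a] ^ [Prim [Atom a]]]] ** [Prim [Atom a]]] % [Term [Factor [Prim [Atom a]]]]] <> [Expr [Term [Factor [Prim [Atom a]]]]]]

2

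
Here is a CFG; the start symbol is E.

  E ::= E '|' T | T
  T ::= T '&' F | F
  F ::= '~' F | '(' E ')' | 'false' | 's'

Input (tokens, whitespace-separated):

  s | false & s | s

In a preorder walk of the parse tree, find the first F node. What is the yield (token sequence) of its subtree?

[E [E [E [T [F s]]] | [T [T [F false]] & [F s]]] | [T [F s]]]

s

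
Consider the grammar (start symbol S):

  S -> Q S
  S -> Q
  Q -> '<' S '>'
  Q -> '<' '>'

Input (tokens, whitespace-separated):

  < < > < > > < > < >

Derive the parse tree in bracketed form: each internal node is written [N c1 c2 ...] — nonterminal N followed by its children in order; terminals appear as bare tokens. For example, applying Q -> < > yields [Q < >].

S
Q S
< S > S
< Q S > S
< < > S > S
< < > Q > S
< < > < > > S
< < > < > > Q S
< < > < > > < > S
< < > < > > < > Q
< < > < > > < > < >

[S [Q < [S [Q < >] [S [Q < >]]] >] [S [Q < >] [S [Q < >]]]]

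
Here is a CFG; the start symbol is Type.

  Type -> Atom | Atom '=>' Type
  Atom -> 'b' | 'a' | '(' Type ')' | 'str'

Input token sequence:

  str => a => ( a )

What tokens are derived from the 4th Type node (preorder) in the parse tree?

[Type [Atom str] => [Type [Atom a] => [Type [Atom ( [Type [Atom a]] )]]]]

a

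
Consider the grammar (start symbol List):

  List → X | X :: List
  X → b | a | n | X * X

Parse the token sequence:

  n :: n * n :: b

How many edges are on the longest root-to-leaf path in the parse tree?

4

[List [X n] :: [List [X [X n] * [X n]] :: [List [X b]]]]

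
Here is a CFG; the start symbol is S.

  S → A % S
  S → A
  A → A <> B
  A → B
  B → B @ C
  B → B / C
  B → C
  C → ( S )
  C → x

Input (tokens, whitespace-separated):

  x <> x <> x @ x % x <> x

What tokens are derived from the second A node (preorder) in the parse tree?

[S [A [A [A [B [C x]]] <> [B [C x]]] <> [B [B [C x]] @ [C x]]] % [S [A [A [B [C x]]] <> [B [C x]]]]]

x <> x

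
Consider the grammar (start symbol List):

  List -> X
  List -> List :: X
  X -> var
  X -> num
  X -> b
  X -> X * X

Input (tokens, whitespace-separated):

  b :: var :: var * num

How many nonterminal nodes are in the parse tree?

8

[List [List [List [X b]] :: [X var]] :: [X [X var] * [X num]]]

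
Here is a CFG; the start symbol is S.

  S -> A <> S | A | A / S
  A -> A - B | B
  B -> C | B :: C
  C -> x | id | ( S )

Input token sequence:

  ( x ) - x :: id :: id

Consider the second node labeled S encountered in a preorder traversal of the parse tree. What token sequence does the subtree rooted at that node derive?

x

[S [A [A [B [C ( [S [A [B [C x]]]] )]]] - [B [B [B [C x]] :: [C id]] :: [C id]]]]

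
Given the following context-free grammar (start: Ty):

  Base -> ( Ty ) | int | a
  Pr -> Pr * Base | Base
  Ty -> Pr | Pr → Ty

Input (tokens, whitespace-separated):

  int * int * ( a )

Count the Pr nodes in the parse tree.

[Ty [Pr [Pr [Pr [Base int]] * [Base int]] * [Base ( [Ty [Pr [Base a]]] )]]]

4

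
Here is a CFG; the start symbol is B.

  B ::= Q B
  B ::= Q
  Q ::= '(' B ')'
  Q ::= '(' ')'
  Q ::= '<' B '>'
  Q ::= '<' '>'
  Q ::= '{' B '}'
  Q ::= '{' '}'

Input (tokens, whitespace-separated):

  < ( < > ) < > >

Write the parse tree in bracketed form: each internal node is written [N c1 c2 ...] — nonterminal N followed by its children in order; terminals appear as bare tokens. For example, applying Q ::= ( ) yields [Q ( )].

B
Q
< B >
< Q B >
< ( B ) B >
< ( Q ) B >
< ( < > ) B >
< ( < > ) Q >
< ( < > ) < > >

[B [Q < [B [Q ( [B [Q < >]] )] [B [Q < >]]] >]]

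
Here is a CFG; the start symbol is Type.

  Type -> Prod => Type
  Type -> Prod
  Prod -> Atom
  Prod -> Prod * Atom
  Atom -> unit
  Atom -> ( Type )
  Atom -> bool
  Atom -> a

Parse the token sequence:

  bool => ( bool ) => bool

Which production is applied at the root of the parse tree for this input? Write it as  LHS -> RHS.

Type -> Prod => Type

[Type [Prod [Atom bool]] => [Type [Prod [Atom ( [Type [Prod [Atom bool]]] )]] => [Type [Prod [Atom bool]]]]]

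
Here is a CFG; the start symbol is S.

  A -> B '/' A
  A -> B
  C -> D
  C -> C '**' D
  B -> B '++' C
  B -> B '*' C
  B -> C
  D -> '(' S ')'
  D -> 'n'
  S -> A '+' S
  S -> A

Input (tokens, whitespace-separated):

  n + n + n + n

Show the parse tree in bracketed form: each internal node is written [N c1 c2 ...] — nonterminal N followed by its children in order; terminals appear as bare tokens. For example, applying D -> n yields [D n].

[S [A [B [C [D n]]]] + [S [A [B [C [D n]]]] + [S [A [B [C [D n]]]] + [S [A [B [C [D n]]]]]]]]

S
A + S
B + S
C + S
D + S
n + S
n + A + S
n + B + S
n + C + S
n + D + S
n + n + S
n + n + A + S
n + n + B + S
n + n + C + S
n + n + D + S
n + n + n + S
n + n + n + A
n + n + n + B
n + n + n + C
n + n + n + D
n + n + n + n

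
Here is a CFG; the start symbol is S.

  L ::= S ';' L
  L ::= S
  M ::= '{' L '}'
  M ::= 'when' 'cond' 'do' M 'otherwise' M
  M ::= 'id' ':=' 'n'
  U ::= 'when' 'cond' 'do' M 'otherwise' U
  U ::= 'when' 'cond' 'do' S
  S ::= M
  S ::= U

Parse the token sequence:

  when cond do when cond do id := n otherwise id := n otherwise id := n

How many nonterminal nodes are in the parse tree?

6

[S [M when cond do [M when cond do [M id := n] otherwise [M id := n]] otherwise [M id := n]]]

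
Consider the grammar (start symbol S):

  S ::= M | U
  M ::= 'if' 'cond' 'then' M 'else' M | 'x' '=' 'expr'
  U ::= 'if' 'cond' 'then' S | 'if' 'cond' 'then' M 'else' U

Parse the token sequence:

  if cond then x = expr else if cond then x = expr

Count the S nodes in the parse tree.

[S [U if cond then [M x = expr] else [U if cond then [S [M x = expr]]]]]

2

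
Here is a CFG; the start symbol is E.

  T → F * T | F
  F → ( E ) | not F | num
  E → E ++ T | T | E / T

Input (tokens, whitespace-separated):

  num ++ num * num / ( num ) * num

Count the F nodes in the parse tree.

[E [E [E [T [F num]]] ++ [T [F num] * [T [F num]]]] / [T [F ( [E [T [F num]]] )] * [T [F num]]]]

6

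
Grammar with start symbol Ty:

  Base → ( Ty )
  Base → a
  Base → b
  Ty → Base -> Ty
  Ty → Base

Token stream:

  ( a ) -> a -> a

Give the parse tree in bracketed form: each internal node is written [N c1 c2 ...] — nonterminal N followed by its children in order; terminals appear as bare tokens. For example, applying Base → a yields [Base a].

[Ty [Base ( [Ty [Base a]] )] -> [Ty [Base a] -> [Ty [Base a]]]]

Ty
Base -> Ty
( Ty ) -> Ty
( Base ) -> Ty
( a ) -> Ty
( a ) -> Base -> Ty
( a ) -> a -> Ty
( a ) -> a -> Base
( a ) -> a -> a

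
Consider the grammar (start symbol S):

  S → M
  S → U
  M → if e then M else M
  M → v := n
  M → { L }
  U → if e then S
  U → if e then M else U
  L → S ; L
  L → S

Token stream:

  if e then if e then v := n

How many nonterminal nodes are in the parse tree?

6

[S [U if e then [S [U if e then [S [M v := n]]]]]]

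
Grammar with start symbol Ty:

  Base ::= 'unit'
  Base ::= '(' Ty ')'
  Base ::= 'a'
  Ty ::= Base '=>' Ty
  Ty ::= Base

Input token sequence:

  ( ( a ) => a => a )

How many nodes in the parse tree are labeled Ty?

[Ty [Base ( [Ty [Base ( [Ty [Base a]] )] => [Ty [Base a] => [Ty [Base a]]]] )]]

5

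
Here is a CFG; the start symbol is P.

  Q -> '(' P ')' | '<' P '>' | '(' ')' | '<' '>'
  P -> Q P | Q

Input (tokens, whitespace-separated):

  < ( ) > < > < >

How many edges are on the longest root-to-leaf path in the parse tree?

4

[P [Q < [P [Q ( )]] >] [P [Q < >] [P [Q < >]]]]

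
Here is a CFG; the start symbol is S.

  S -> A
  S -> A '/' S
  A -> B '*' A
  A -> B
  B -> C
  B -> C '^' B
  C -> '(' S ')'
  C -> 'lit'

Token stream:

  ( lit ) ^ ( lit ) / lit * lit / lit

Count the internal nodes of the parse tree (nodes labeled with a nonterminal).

25

[S [A [B [C ( [S [A [B [C lit]]]] )] ^ [B [C ( [S [A [B [C lit]]]] )]]]] / [S [A [B [C lit]] * [A [B [C lit]]]] / [S [A [B [C lit]]]]]]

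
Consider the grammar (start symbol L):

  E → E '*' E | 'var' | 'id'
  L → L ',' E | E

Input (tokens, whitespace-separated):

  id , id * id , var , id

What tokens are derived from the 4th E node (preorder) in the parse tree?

id

[L [L [L [L [E id]] , [E [E id] * [E id]]] , [E var]] , [E id]]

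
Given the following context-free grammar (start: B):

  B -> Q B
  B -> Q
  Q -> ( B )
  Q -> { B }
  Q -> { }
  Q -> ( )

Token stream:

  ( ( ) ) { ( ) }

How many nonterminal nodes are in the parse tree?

8

[B [Q ( [B [Q ( )]] )] [B [Q { [B [Q ( )]] }]]]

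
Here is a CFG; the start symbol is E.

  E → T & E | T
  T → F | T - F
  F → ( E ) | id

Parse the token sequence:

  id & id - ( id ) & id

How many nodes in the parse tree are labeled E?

[E [T [F id]] & [E [T [T [F id]] - [F ( [E [T [F id]]] )]] & [E [T [F id]]]]]

4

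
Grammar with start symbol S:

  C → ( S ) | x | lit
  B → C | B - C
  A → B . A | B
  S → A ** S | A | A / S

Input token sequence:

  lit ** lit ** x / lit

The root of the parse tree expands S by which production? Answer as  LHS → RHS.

[S [A [B [C lit]]] ** [S [A [B [C lit]]] ** [S [A [B [C x]]] / [S [A [B [C lit]]]]]]]

S → A ** S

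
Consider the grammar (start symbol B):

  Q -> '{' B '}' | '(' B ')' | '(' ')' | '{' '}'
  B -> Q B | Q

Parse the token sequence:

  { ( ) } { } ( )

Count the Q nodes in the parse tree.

4

[B [Q { [B [Q ( )]] }] [B [Q { }] [B [Q ( )]]]]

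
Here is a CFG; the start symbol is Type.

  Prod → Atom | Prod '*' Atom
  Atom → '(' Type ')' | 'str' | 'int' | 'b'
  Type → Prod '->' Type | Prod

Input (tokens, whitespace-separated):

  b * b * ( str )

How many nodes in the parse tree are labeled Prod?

[Type [Prod [Prod [Prod [Atom b]] * [Atom b]] * [Atom ( [Type [Prod [Atom str]]] )]]]

4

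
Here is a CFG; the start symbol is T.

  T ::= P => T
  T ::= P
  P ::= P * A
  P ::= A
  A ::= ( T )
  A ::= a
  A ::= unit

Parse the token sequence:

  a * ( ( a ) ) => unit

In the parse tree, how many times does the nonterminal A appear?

[T [P [P [A a]] * [A ( [T [P [A ( [T [P [A a]]] )]]] )]] => [T [P [A unit]]]]

5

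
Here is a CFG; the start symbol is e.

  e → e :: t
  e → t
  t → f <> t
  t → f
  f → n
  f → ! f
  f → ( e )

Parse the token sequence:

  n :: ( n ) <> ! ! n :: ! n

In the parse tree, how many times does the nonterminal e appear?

[e [e [e [t [f n]]] :: [t [f ( [e [t [f n]]] )] <> [t [f ! [f ! [f n]]]]]] :: [t [f ! [f n]]]]

4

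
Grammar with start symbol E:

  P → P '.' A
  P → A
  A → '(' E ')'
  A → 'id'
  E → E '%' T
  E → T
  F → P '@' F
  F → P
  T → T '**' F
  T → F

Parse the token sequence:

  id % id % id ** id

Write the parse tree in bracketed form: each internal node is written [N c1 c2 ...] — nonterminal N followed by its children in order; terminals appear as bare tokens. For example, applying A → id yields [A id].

[E [E [E [T [F [P [A id]]]]] % [T [F [P [A id]]]]] % [T [T [F [P [A id]]]] ** [F [P [A id]]]]]

E
E % T
E % T % T
T % T % T
F % T % T
P % T % T
A % T % T
id % T % T
id % F % T
id % P % T
id % A % T
id % id % T
id % id % T ** F
id % id % F ** F
id % id % P ** F
id % id % A ** F
id % id % id ** F
id % id % id ** P
id % id % id ** A
id % id % id ** id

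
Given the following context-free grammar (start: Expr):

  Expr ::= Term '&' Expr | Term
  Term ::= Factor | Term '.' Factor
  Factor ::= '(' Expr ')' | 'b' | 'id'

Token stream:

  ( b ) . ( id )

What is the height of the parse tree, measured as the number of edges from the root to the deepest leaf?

[Expr [Term [Term [Factor ( [Expr [Term [Factor b]]] )]] . [Factor ( [Expr [Term [Factor id]]] )]]]

7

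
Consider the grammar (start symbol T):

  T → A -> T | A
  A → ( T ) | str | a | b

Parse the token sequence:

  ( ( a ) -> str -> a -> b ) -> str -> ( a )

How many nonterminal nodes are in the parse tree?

[T [A ( [T [A ( [T [A a]] )] -> [T [A str] -> [T [A a] -> [T [A b]]]]] )] -> [T [A str] -> [T [A ( [T [A a]] )]]]]

18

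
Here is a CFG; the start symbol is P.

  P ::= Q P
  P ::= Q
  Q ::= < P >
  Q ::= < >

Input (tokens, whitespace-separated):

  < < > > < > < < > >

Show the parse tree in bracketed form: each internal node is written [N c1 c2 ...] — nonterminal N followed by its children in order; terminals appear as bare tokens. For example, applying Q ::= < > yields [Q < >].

P
Q P
< P > P
< Q > P
< < > > P
< < > > Q P
< < > > < > P
< < > > < > Q
< < > > < > < P >
< < > > < > < Q >
< < > > < > < < > >

[P [Q < [P [Q < >]] >] [P [Q < >] [P [Q < [P [Q < >]] >]]]]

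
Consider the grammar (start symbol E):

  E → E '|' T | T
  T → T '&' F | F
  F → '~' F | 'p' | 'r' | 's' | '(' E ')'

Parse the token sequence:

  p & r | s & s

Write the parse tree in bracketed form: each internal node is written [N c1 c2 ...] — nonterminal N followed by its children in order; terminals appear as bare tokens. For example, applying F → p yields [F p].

E
E | T
T | T
T & F | T
F & F | T
p & F | T
p & r | T
p & r | T & F
p & r | F & F
p & r | s & F
p & r | s & s

[E [E [T [T [F p]] & [F r]]] | [T [T [F s]] & [F s]]]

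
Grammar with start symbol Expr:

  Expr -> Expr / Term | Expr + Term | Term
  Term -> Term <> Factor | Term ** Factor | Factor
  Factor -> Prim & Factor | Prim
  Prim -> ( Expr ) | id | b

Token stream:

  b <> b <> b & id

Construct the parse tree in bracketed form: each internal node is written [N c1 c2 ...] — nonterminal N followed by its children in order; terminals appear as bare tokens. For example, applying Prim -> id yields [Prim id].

[Expr [Term [Term [Term [Factor [Prim b]]] <> [Factor [Prim b]]] <> [Factor [Prim b] & [Factor [Prim id]]]]]

Expr
Term
Term <> Factor
Term <> Factor <> Factor
Factor <> Factor <> Factor
Prim <> Factor <> Factor
b <> Factor <> Factor
b <> Prim <> Factor
b <> b <> Factor
b <> b <> Prim & Factor
b <> b <> b & Factor
b <> b <> b & Prim
b <> b <> b & id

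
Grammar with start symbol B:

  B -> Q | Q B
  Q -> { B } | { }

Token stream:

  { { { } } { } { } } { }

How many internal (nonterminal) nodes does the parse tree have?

[B [Q { [B [Q { [B [Q { }]] }] [B [Q { }] [B [Q { }]]]] }] [B [Q { }]]]

12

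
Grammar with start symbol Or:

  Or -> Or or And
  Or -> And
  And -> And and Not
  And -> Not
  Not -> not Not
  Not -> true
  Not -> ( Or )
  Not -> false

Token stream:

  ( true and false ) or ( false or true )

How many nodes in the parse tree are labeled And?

[Or [Or [And [Not ( [Or [And [And [Not true]] and [Not false]]] )]]] or [And [Not ( [Or [Or [And [Not false]]] or [And [Not true]]] )]]]

6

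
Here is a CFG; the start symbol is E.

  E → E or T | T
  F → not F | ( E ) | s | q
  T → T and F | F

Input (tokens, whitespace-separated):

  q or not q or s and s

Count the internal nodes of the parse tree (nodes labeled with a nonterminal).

12

[E [E [E [T [F q]]] or [T [F not [F q]]]] or [T [T [F s]] and [F s]]]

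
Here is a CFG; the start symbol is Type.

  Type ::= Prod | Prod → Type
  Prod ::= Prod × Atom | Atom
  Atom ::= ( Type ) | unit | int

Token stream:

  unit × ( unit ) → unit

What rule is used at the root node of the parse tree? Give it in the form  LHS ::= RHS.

Type ::= Prod → Type

[Type [Prod [Prod [Atom unit]] × [Atom ( [Type [Prod [Atom unit]]] )]] → [Type [Prod [Atom unit]]]]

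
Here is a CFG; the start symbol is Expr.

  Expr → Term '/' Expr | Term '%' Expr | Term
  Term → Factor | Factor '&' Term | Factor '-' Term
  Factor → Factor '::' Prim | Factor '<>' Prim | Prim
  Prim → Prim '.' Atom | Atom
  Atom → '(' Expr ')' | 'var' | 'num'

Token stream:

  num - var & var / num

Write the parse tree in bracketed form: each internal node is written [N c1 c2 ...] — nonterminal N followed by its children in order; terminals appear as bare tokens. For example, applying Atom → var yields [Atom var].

Expr
Term / Expr
Factor - Term / Expr
Prim - Term / Expr
Atom - Term / Expr
num - Term / Expr
num - Factor & Term / Expr
num - Prim & Term / Expr
num - Atom & Term / Expr
num - var & Term / Expr
num - var & Factor / Expr
num - var & Prim / Expr
num - var & Atom / Expr
num - var & var / Expr
num - var & var / Term
num - var & var / Factor
num - var & var / Prim
num - var & var / Atom
num - var & var / num

[Expr [Term [Factor [Prim [Atom num]]] - [Term [Factor [Prim [Atom var]]] & [Term [Factor [Prim [Atom var]]]]]] / [Expr [Term [Factor [Prim [Atom num]]]]]]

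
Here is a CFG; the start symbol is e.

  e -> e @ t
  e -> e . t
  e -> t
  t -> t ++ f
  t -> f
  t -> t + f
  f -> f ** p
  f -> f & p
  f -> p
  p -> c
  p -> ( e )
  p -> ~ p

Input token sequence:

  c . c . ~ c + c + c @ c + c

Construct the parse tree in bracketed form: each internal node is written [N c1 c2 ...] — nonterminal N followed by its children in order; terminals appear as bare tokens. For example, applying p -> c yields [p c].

[e [e [e [e [t [f [p c]]]] . [t [f [p c]]]] . [t [t [t [f [p ~ [p c]]]] + [f [p c]]] + [f [p c]]]] @ [t [t [f [p c]]] + [f [p c]]]]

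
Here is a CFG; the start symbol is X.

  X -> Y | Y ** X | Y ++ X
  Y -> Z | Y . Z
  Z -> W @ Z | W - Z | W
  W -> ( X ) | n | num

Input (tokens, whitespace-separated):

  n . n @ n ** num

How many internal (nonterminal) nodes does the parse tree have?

13

[X [Y [Y [Z [W n]]] . [Z [W n] @ [Z [W n]]]] ** [X [Y [Z [W num]]]]]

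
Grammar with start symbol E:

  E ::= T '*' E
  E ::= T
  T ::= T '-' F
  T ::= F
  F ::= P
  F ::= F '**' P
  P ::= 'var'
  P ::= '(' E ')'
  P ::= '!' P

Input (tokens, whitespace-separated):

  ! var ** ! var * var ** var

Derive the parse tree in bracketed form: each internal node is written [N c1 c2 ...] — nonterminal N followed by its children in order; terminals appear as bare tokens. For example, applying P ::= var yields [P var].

E
T * E
F * E
F ** P * E
P ** P * E
! P ** P * E
! var ** P * E
! var ** ! P * E
! var ** ! var * E
! var ** ! var * T
! var ** ! var * F
! var ** ! var * F ** P
! var ** ! var * P ** P
! var ** ! var * var ** P
! var ** ! var * var ** var

[E [T [F [F [P ! [P var]]] ** [P ! [P var]]]] * [E [T [F [F [P var]] ** [P var]]]]]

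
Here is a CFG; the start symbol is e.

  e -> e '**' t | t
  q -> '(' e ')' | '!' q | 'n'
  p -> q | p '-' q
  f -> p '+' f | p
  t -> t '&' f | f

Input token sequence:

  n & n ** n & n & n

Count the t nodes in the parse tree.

5

[e [e [t [t [f [p [q n]]]] & [f [p [q n]]]]] ** [t [t [t [f [p [q n]]]] & [f [p [q n]]]] & [f [p [q n]]]]]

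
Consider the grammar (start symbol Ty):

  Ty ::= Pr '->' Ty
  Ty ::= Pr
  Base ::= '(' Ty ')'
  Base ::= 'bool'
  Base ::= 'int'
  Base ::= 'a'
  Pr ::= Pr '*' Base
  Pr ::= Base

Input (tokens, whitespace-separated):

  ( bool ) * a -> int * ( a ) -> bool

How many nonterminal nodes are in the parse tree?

[Ty [Pr [Pr [Base ( [Ty [Pr [Base bool]]] )]] * [Base a]] -> [Ty [Pr [Pr [Base int]] * [Base ( [Ty [Pr [Base a]]] )]] -> [Ty [Pr [Base bool]]]]]

19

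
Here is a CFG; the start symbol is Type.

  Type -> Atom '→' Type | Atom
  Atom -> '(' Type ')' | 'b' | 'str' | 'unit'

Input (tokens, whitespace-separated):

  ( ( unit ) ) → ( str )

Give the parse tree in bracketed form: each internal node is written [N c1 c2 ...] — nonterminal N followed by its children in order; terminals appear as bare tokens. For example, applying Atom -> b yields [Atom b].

Type
Atom → Type
( Type ) → Type
( Atom ) → Type
( ( Type ) ) → Type
( ( Atom ) ) → Type
( ( unit ) ) → Type
( ( unit ) ) → Atom
( ( unit ) ) → ( Type )
( ( unit ) ) → ( Atom )
( ( unit ) ) → ( str )

[Type [Atom ( [Type [Atom ( [Type [Atom unit]] )]] )] → [Type [Atom ( [Type [Atom str]] )]]]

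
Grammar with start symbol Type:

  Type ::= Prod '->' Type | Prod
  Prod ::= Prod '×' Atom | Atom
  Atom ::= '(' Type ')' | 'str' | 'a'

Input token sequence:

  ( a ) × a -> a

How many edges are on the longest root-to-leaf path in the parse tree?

7

[Type [Prod [Prod [Atom ( [Type [Prod [Atom a]]] )]] × [Atom a]] -> [Type [Prod [Atom a]]]]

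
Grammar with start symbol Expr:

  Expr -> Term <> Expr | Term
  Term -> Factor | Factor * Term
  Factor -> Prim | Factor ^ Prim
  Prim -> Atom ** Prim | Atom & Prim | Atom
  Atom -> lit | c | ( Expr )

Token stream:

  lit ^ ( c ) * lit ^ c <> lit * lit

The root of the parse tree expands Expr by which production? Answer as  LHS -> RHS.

[Expr [Term [Factor [Factor [Prim [Atom lit]]] ^ [Prim [Atom ( [Expr [Term [Factor [Prim [Atom c]]]]] )]]] * [Term [Factor [Factor [Prim [Atom lit]]] ^ [Prim [Atom c]]]]] <> [Expr [Term [Factor [Prim [Atom lit]]] * [Term [Factor [Prim [Atom lit]]]]]]]

Expr -> Term <> Expr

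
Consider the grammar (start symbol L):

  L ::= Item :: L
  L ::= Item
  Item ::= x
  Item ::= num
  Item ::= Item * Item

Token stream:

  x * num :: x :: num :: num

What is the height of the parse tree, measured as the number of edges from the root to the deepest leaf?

[L [Item [Item x] * [Item num]] :: [L [Item x] :: [L [Item num] :: [L [Item num]]]]]

5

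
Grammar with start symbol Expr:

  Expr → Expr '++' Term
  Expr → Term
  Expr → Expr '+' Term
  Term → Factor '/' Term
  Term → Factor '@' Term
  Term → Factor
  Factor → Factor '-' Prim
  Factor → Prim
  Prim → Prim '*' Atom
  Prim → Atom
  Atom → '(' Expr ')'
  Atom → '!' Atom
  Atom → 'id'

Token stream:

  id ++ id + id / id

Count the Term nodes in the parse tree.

4

[Expr [Expr [Expr [Term [Factor [Prim [Atom id]]]]] ++ [Term [Factor [Prim [Atom id]]]]] + [Term [Factor [Prim [Atom id]]] / [Term [Factor [Prim [Atom id]]]]]]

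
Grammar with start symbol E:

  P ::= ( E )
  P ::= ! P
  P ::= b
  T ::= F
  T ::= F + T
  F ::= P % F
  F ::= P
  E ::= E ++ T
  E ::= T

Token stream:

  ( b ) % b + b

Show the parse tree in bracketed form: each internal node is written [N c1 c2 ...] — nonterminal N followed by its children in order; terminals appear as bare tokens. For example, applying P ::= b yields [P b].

E
T
F + T
P % F + T
( E ) % F + T
( T ) % F + T
( F ) % F + T
( P ) % F + T
( b ) % F + T
( b ) % P + T
( b ) % b + T
( b ) % b + F
( b ) % b + P
( b ) % b + b

[E [T [F [P ( [E [T [F [P b]]]] )] % [F [P b]]] + [T [F [P b]]]]]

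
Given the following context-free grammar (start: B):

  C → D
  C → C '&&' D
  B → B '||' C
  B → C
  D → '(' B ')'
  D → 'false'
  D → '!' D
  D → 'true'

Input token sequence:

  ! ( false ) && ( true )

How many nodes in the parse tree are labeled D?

[B [C [C [D ! [D ( [B [C [D false]]] )]]] && [D ( [B [C [D true]]] )]]]

5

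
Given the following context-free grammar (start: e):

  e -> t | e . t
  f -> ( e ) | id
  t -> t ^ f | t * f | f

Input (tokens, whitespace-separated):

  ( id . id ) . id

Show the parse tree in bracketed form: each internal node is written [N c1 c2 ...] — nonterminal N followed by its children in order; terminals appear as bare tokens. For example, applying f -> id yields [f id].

e
e . t
t . t
f . t
( e ) . t
( e . t ) . t
( t . t ) . t
( f . t ) . t
( id . t ) . t
( id . f ) . t
( id . id ) . t
( id . id ) . f
( id . id ) . id

[e [e [t [f ( [e [e [t [f id]]] . [t [f id]]] )]]] . [t [f id]]]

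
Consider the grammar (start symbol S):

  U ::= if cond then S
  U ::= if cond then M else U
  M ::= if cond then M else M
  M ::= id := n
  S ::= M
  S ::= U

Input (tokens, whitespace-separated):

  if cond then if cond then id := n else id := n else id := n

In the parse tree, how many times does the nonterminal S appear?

1

[S [M if cond then [M if cond then [M id := n] else [M id := n]] else [M id := n]]]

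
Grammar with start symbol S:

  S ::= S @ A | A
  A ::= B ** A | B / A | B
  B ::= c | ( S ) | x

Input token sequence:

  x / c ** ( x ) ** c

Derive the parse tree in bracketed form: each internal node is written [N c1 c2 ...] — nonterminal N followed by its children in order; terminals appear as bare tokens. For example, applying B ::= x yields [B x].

[S [A [B x] / [A [B c] ** [A [B ( [S [A [B x]]] )] ** [A [B c]]]]]]

S
A
B / A
x / A
x / B ** A
x / c ** A
x / c ** B ** A
x / c ** ( S ) ** A
x / c ** ( A ) ** A
x / c ** ( B ) ** A
x / c ** ( x ) ** A
x / c ** ( x ) ** B
x / c ** ( x ) ** c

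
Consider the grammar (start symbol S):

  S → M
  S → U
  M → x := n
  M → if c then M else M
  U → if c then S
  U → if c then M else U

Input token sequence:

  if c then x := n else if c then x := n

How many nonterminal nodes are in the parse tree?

6

[S [U if c then [M x := n] else [U if c then [S [M x := n]]]]]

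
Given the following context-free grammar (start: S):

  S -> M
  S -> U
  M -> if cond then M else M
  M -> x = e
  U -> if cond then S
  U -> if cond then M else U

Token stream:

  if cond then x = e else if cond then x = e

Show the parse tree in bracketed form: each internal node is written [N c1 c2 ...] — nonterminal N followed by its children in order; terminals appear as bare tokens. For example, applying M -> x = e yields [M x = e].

S
U
if cond then M else U
if cond then x = e else U
if cond then x = e else if cond then S
if cond then x = e else if cond then M
if cond then x = e else if cond then x = e

[S [U if cond then [M x = e] else [U if cond then [S [M x = e]]]]]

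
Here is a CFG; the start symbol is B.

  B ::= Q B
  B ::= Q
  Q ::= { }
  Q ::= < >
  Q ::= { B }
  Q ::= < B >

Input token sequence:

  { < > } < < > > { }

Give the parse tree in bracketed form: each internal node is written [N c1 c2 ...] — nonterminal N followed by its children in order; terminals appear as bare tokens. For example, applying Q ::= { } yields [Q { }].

[B [Q { [B [Q < >]] }] [B [Q < [B [Q < >]] >] [B [Q { }]]]]

B
Q B
{ B } B
{ Q } B
{ < > } B
{ < > } Q B
{ < > } < B > B
{ < > } < Q > B
{ < > } < < > > B
{ < > } < < > > Q
{ < > } < < > > { }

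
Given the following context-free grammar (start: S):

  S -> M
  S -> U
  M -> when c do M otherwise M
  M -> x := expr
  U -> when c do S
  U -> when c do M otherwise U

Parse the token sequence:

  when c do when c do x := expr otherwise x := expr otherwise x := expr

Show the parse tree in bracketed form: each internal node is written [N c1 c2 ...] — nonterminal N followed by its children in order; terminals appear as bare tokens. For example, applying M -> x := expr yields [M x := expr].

[S [M when c do [M when c do [M x := expr] otherwise [M x := expr]] otherwise [M x := expr]]]

S
M
when c do M otherwise M
when c do when c do M otherwise M otherwise M
when c do when c do x := expr otherwise M otherwise M
when c do when c do x := expr otherwise x := expr otherwise M
when c do when c do x := expr otherwise x := expr otherwise x := expr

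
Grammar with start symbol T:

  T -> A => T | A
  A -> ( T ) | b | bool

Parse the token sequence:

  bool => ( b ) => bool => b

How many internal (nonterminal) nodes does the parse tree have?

10

[T [A bool] => [T [A ( [T [A b]] )] => [T [A bool] => [T [A b]]]]]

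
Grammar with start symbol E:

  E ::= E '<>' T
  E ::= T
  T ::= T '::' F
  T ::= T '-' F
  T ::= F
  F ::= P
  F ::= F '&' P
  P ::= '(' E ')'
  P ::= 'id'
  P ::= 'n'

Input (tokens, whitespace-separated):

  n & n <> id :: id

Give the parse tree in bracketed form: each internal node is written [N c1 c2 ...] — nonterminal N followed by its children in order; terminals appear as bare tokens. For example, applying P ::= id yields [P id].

[E [E [T [F [F [P n]] & [P n]]]] <> [T [T [F [P id]]] :: [F [P id]]]]

E
E <> T
T <> T
F <> T
F & P <> T
P & P <> T
n & P <> T
n & n <> T
n & n <> T :: F
n & n <> F :: F
n & n <> P :: F
n & n <> id :: F
n & n <> id :: P
n & n <> id :: id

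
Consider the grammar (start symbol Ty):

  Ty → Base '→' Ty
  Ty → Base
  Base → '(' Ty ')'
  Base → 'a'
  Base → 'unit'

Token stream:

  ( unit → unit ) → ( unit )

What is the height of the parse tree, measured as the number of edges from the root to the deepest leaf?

[Ty [Base ( [Ty [Base unit] → [Ty [Base unit]]] )] → [Ty [Base ( [Ty [Base unit]] )]]]

5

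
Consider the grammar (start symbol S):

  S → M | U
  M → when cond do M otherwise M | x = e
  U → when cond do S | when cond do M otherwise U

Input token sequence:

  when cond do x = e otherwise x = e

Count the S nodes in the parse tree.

1

[S [M when cond do [M x = e] otherwise [M x = e]]]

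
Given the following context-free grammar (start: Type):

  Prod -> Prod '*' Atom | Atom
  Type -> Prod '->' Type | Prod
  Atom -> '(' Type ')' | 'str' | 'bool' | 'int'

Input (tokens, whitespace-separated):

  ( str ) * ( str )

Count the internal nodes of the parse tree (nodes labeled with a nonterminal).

11

[Type [Prod [Prod [Atom ( [Type [Prod [Atom str]]] )]] * [Atom ( [Type [Prod [Atom str]]] )]]]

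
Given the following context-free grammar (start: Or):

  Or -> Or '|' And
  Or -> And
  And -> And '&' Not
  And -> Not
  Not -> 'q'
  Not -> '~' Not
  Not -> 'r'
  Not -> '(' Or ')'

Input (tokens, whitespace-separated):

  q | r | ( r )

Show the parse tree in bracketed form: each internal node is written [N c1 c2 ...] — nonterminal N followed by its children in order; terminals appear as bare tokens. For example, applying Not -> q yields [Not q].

Or
Or | And
Or | And | And
And | And | And
Not | And | And
q | And | And
q | Not | And
q | r | And
q | r | Not
q | r | ( Or )
q | r | ( And )
q | r | ( Not )
q | r | ( r )

[Or [Or [Or [And [Not q]]] | [And [Not r]]] | [And [Not ( [Or [And [Not r]]] )]]]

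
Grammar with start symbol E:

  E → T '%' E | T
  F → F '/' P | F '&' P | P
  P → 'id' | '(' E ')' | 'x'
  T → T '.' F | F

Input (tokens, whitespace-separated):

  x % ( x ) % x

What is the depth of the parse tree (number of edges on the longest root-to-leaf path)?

[E [T [F [P x]]] % [E [T [F [P ( [E [T [F [P x]]]] )]]] % [E [T [F [P x]]]]]]

9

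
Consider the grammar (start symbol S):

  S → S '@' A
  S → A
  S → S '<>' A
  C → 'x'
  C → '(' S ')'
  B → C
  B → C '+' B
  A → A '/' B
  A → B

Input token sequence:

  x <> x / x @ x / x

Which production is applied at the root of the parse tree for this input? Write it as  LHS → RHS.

S → S '@' A

[S [S [S [A [B [C x]]]] <> [A [A [B [C x]]] / [B [C x]]]] @ [A [A [B [C x]]] / [B [C x]]]]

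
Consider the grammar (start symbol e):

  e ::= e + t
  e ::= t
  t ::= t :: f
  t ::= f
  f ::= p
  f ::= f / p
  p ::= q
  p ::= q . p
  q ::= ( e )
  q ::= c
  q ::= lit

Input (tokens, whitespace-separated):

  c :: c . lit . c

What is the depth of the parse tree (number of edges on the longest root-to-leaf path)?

7

[e [t [t [f [p [q c]]]] :: [f [p [q c] . [p [q lit] . [p [q c]]]]]]]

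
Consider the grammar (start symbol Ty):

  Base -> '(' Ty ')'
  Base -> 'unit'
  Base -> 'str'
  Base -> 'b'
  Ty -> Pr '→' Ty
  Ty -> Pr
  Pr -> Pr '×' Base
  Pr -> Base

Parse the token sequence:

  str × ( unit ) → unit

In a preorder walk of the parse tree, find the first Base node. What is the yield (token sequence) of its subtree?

str

[Ty [Pr [Pr [Base str]] × [Base ( [Ty [Pr [Base unit]]] )]] → [Ty [Pr [Base unit]]]]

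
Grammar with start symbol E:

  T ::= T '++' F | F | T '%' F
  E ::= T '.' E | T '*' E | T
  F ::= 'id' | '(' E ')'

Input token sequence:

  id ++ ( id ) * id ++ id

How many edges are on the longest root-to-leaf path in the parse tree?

[E [T [T [F id]] ++ [F ( [E [T [F id]]] )]] * [E [T [T [F id]] ++ [F id]]]]

6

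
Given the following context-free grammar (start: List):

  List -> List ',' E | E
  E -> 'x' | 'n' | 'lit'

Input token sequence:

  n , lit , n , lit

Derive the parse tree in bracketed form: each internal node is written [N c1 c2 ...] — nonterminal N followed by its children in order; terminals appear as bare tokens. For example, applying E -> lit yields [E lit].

List
List , E
List , E , E
List , E , E , E
E , E , E , E
n , E , E , E
n , lit , E , E
n , lit , n , E
n , lit , n , lit

[List [List [List [List [E n]] , [E lit]] , [E n]] , [E lit]]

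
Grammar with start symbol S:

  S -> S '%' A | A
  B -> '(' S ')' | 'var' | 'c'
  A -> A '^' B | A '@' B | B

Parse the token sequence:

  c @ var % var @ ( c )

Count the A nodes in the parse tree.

[S [S [A [A [B c]] @ [B var]]] % [A [A [B var]] @ [B ( [S [A [B c]]] )]]]

5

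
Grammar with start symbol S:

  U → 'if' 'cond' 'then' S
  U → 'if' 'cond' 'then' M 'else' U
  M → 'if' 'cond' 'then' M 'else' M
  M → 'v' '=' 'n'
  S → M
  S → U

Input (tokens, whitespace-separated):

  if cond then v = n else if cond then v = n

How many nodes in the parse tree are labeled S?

2

[S [U if cond then [M v = n] else [U if cond then [S [M v = n]]]]]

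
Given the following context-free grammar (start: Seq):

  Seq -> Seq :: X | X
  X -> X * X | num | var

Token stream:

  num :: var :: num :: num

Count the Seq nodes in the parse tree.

[Seq [Seq [Seq [Seq [X num]] :: [X var]] :: [X num]] :: [X num]]

4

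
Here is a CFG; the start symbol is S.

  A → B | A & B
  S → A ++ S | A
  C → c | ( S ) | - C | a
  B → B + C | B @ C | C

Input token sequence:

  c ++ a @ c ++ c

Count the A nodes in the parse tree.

[S [A [B [C c]]] ++ [S [A [B [B [C a]] @ [C c]]] ++ [S [A [B [C c]]]]]]

3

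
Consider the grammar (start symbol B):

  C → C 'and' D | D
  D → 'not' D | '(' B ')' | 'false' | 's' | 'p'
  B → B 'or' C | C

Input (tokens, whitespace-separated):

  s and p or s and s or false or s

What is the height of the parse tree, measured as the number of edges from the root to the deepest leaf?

[B [B [B [B [C [C [D s]] and [D p]]] or [C [C [D s]] and [D s]]] or [C [D false]]] or [C [D s]]]

7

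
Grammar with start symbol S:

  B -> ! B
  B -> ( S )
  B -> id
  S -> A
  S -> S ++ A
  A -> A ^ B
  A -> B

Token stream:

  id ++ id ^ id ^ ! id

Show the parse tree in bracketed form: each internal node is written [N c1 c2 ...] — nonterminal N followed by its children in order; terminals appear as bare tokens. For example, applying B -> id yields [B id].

S
S ++ A
A ++ A
B ++ A
id ++ A
id ++ A ^ B
id ++ A ^ B ^ B
id ++ B ^ B ^ B
id ++ id ^ B ^ B
id ++ id ^ id ^ B
id ++ id ^ id ^ ! B
id ++ id ^ id ^ ! id

[S [S [A [B id]]] ++ [A [A [A [B id]] ^ [B id]] ^ [B ! [B id]]]]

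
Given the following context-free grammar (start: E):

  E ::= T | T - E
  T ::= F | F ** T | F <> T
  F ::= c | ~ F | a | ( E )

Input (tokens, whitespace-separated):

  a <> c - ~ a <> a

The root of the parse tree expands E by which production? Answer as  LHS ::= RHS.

E ::= T - E

[E [T [F a] <> [T [F c]]] - [E [T [F ~ [F a]] <> [T [F a]]]]]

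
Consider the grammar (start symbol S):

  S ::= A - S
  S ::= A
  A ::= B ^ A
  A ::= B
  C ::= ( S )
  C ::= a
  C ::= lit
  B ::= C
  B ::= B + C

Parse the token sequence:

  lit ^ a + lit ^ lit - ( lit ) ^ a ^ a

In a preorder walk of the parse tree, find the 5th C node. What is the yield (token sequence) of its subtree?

( lit )

[S [A [B [C lit]] ^ [A [B [B [C a]] + [C lit]] ^ [A [B [C lit]]]]] - [S [A [B [C ( [S [A [B [C lit]]]] )]] ^ [A [B [C a]] ^ [A [B [C a]]]]]]]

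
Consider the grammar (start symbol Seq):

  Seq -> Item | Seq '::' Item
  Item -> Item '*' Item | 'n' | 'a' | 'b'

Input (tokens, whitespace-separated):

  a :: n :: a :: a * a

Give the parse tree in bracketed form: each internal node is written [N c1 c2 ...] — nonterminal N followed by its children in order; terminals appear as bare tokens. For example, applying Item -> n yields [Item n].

[Seq [Seq [Seq [Seq [Item a]] :: [Item n]] :: [Item a]] :: [Item [Item a] * [Item a]]]

Seq
Seq :: Item
Seq :: Item :: Item
Seq :: Item :: Item :: Item
Item :: Item :: Item :: Item
a :: Item :: Item :: Item
a :: n :: Item :: Item
a :: n :: a :: Item
a :: n :: a :: Item * Item
a :: n :: a :: a * Item
a :: n :: a :: a * a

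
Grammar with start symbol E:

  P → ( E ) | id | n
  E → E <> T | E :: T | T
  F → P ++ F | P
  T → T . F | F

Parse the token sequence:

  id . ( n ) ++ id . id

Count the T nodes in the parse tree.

4

[E [T [T [T [F [P id]]] . [F [P ( [E [T [F [P n]]]] )] ++ [F [P id]]]] . [F [P id]]]]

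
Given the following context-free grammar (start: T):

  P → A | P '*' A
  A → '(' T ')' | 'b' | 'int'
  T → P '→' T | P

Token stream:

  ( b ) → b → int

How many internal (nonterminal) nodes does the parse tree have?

[T [P [A ( [T [P [A b]]] )]] → [T [P [A b]] → [T [P [A int]]]]]

12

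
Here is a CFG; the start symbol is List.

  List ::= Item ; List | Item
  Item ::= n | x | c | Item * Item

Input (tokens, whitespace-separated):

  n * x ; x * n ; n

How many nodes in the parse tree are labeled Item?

7

[List [Item [Item n] * [Item x]] ; [List [Item [Item x] * [Item n]] ; [List [Item n]]]]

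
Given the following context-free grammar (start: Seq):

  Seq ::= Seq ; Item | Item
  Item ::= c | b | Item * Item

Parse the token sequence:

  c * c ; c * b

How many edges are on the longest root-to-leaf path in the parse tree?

4

[Seq [Seq [Item [Item c] * [Item c]]] ; [Item [Item c] * [Item b]]]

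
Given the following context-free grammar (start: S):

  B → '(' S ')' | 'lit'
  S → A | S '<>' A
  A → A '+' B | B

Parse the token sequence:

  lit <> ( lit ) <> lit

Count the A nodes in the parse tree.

4

[S [S [S [A [B lit]]] <> [A [B ( [S [A [B lit]]] )]]] <> [A [B lit]]]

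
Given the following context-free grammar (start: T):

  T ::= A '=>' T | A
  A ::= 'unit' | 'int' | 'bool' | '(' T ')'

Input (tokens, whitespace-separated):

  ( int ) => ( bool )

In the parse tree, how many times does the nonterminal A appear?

[T [A ( [T [A int]] )] => [T [A ( [T [A bool]] )]]]

4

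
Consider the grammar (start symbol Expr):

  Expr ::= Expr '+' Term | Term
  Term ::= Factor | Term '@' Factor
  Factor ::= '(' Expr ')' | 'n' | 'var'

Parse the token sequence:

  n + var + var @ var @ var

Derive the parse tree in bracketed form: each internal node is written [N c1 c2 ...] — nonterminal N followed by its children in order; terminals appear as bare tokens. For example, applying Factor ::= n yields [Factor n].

Expr
Expr + Term
Expr + Term + Term
Term + Term + Term
Factor + Term + Term
n + Term + Term
n + Factor + Term
n + var + Term
n + var + Term @ Factor
n + var + Term @ Factor @ Factor
n + var + Factor @ Factor @ Factor
n + var + var @ Factor @ Factor
n + var + var @ var @ Factor
n + var + var @ var @ var

[Expr [Expr [Expr [Term [Factor n]]] + [Term [Factor var]]] + [Term [Term [Term [Factor var]] @ [Factor var]] @ [Factor var]]]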